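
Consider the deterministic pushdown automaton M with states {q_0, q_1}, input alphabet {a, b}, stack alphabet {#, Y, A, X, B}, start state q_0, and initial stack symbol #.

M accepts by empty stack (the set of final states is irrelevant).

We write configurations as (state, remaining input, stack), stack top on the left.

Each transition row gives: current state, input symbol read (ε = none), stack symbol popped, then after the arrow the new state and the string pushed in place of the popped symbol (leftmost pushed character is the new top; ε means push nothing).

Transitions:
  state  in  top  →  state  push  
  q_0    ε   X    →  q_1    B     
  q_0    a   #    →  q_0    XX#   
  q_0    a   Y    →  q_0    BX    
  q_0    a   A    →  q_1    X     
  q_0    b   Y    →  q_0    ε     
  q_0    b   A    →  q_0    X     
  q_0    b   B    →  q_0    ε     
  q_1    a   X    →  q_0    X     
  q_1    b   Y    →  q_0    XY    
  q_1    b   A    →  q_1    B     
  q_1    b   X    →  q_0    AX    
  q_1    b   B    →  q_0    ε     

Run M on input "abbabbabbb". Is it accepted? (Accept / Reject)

(q_0, abbabbabbb, #)
  read a, top #: go to q_0, push XX# → (q_0, bbabbabbb, XX#)
  ε-move, top X: go to q_1, push B → (q_1, bbabbabbb, BX#)
  read b, top B: go to q_0, push ε → (q_0, babbabbb, X#)
  ε-move, top X: go to q_1, push B → (q_1, babbabbb, B#)
  read b, top B: go to q_0, push ε → (q_0, abbabbb, #)
  read a, top #: go to q_0, push XX# → (q_0, bbabbb, XX#)
  ε-move, top X: go to q_1, push B → (q_1, bbabbb, BX#)
  read b, top B: go to q_0, push ε → (q_0, babbb, X#)
  ε-move, top X: go to q_1, push B → (q_1, babbb, B#)
  read b, top B: go to q_0, push ε → (q_0, abbb, #)
  read a, top #: go to q_0, push XX# → (q_0, bbb, XX#)
  ε-move, top X: go to q_1, push B → (q_1, bbb, BX#)
  read b, top B: go to q_0, push ε → (q_0, bb, X#)
  ε-move, top X: go to q_1, push B → (q_1, bb, B#)
  read b, top B: go to q_0, push ε → (q_0, b, #)
No transition applies at (q_0, b, #); input not fully consumed.

Reject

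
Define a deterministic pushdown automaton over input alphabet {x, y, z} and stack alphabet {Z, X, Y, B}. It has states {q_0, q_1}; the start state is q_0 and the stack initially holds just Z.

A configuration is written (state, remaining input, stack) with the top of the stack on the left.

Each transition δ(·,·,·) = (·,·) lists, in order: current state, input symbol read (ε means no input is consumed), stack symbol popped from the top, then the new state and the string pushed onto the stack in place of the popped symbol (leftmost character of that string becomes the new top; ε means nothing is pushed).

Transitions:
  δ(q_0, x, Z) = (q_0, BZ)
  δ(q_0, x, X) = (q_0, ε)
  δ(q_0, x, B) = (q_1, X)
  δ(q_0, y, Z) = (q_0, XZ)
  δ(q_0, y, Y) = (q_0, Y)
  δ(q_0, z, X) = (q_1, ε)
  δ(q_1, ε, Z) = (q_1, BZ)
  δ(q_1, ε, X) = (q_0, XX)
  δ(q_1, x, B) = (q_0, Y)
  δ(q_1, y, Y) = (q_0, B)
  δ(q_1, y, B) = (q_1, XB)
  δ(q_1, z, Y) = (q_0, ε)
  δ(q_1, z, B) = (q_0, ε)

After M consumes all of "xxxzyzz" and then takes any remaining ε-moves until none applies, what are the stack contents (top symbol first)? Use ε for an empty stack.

(q_0, xxxzyzz, Z)
  read x, top Z: go to q_0, push BZ → (q_0, xxzyzz, BZ)
  read x, top B: go to q_1, push X → (q_1, xzyzz, XZ)
  ε-move, top X: go to q_0, push XX → (q_0, xzyzz, XXZ)
  read x, top X: go to q_0, push ε → (q_0, zyzz, XZ)
  read z, top X: go to q_1, push ε → (q_1, yzz, Z)
  ε-move, top Z: go to q_1, push BZ → (q_1, yzz, BZ)
  read y, top B: go to q_1, push XB → (q_1, zz, XBZ)
  ε-move, top X: go to q_0, push XX → (q_0, zz, XXBZ)
  read z, top X: go to q_1, push ε → (q_1, z, XBZ)
  ε-move, top X: go to q_0, push XX → (q_0, z, XXBZ)
  read z, top X: go to q_1, push ε → (q_1, ε, XBZ)
  ε-move, top X: go to q_0, push XX → (q_0, ε, XXBZ)
All input consumed in state q_0 with stack XXBZ.

XXBZ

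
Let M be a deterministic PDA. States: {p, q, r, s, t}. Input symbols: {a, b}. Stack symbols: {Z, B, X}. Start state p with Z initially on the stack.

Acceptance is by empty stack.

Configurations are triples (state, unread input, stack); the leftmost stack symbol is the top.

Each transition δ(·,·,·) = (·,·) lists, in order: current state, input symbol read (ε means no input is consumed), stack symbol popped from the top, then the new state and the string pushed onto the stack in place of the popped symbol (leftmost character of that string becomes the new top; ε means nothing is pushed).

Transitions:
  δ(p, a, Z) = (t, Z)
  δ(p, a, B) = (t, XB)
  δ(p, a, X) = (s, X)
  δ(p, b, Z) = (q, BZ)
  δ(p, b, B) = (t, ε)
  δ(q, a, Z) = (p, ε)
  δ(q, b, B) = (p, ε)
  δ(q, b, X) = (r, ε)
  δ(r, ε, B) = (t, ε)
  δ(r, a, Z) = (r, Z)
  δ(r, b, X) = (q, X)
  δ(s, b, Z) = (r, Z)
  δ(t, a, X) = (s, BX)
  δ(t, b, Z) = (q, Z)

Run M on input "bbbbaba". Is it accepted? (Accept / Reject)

Accept

(p, bbbbaba, Z) ⊢ (q, bbbaba, BZ) ⊢ (p, bbaba, Z) ⊢ (q, baba, BZ) ⊢ (p, aba, Z) ⊢ (t, ba, Z) ⊢ (q, a, Z) ⊢ (p, ε, ε)
All input consumed and the stack is empty.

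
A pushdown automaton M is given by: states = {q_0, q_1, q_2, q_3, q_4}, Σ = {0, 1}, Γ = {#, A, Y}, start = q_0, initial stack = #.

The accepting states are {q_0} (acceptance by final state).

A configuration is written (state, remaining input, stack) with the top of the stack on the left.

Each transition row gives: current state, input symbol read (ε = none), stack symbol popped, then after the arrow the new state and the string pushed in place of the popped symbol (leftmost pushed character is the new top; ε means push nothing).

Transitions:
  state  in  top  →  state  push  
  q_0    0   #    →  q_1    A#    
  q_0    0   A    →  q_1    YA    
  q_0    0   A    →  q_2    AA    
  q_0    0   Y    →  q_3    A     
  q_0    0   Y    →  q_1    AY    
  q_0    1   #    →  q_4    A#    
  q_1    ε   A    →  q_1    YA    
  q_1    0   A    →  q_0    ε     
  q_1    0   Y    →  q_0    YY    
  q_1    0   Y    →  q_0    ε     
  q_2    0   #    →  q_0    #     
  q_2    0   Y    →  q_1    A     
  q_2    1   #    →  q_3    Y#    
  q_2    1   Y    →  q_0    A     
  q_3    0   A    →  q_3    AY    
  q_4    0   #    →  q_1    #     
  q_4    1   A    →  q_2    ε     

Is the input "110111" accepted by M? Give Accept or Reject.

Reject

No computation consumes all input and reaches a final state.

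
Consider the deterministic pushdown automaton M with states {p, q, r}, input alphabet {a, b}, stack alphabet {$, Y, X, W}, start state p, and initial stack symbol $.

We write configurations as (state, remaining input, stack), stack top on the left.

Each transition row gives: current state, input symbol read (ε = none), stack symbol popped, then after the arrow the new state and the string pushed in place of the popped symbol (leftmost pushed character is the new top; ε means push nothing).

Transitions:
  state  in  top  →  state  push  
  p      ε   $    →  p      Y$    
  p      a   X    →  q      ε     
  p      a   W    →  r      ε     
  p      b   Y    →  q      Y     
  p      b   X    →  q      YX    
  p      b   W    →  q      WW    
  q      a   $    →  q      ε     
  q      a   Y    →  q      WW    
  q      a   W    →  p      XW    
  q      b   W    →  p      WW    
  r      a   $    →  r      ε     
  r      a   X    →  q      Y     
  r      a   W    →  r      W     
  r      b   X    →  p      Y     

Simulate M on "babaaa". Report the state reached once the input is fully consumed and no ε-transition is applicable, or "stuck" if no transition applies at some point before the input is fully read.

(p, babaaa, $)
  ε-move, top $: go to p, push Y$ → (p, babaaa, Y$)
  read b, top Y: go to q, push Y → (q, abaaa, Y$)
  read a, top Y: go to q, push WW → (q, baaa, WW$)
  read b, top W: go to p, push WW → (p, aaa, WWW$)
  read a, top W: go to r, push ε → (r, aa, WW$)
  read a, top W: go to r, push W → (r, a, WW$)
  read a, top W: go to r, push W → (r, ε, WW$)
All input consumed; M is in state r.

r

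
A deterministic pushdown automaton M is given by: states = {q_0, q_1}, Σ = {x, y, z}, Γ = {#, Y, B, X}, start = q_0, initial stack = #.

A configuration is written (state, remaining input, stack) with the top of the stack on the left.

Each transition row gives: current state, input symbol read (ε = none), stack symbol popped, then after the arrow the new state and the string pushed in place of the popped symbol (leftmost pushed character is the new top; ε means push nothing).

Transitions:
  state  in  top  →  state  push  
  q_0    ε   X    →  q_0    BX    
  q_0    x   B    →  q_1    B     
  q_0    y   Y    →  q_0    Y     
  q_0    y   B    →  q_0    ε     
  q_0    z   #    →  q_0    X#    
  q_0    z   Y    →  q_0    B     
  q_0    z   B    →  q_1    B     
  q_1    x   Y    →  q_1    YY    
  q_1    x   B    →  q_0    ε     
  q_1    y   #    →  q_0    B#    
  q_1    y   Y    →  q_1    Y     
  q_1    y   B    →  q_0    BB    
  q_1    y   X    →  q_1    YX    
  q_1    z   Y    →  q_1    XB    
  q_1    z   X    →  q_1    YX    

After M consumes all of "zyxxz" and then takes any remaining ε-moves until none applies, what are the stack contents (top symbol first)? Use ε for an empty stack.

(q_0, zyxxz, #) ⊢ (q_0, yxxz, X#) ⊢ (q_0, yxxz, BX#) ⊢ (q_0, xxz, X#) ⊢ (q_0, xxz, BX#) ⊢ (q_1, xz, BX#) ⊢ (q_0, z, X#) ⊢ (q_0, z, BX#) ⊢ (q_1, ε, BX#)
All input consumed in state q_1 with stack BX#.

BX#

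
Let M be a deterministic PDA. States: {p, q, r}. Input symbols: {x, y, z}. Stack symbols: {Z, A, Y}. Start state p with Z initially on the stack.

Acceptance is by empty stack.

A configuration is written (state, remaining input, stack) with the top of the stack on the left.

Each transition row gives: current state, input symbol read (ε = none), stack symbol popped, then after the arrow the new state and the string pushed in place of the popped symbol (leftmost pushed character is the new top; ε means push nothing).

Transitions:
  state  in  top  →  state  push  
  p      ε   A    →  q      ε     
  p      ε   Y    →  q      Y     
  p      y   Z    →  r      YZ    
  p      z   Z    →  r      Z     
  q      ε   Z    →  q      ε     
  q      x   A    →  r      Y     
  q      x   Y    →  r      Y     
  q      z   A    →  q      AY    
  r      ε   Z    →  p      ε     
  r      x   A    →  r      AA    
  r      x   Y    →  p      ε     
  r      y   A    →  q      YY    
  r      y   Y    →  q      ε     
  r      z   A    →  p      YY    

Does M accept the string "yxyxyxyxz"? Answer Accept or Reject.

Accept

(p, yxyxyxyxz, Z) ⊢ (r, xyxyxyxz, YZ) ⊢ (p, yxyxyxz, Z) ⊢ (r, xyxyxz, YZ) ⊢ (p, yxyxz, Z) ⊢ (r, xyxz, YZ) ⊢ (p, yxz, Z) ⊢ (r, xz, YZ) ⊢ (p, z, Z) ⊢ (r, ε, Z) ⊢ (p, ε, ε)
All input consumed and the stack is empty.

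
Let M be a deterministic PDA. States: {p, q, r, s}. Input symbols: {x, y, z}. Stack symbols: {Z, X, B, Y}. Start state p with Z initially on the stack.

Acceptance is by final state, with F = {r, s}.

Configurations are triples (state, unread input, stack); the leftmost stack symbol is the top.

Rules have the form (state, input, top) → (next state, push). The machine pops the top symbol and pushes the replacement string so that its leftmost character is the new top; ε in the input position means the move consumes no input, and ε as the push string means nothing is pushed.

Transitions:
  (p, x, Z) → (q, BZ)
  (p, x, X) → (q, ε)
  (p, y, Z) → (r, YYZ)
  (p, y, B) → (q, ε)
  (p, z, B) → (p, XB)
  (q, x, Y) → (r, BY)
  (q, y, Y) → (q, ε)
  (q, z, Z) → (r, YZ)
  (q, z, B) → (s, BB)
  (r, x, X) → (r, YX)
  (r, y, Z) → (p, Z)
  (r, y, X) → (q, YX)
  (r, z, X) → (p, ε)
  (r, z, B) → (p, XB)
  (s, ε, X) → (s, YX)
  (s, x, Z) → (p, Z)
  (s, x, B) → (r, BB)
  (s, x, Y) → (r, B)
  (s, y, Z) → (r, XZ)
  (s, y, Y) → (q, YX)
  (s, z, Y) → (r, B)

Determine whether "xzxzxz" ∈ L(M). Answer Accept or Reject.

Accept

(p, xzxzxz, Z) ⊢ (q, zxzxz, BZ) ⊢ (s, xzxz, BBZ) ⊢ (r, zxz, BBBZ) ⊢ (p, xz, XBBBZ) ⊢ (q, z, BBBZ) ⊢ (s, ε, BBBBZ)
All input consumed; state s ∈ F.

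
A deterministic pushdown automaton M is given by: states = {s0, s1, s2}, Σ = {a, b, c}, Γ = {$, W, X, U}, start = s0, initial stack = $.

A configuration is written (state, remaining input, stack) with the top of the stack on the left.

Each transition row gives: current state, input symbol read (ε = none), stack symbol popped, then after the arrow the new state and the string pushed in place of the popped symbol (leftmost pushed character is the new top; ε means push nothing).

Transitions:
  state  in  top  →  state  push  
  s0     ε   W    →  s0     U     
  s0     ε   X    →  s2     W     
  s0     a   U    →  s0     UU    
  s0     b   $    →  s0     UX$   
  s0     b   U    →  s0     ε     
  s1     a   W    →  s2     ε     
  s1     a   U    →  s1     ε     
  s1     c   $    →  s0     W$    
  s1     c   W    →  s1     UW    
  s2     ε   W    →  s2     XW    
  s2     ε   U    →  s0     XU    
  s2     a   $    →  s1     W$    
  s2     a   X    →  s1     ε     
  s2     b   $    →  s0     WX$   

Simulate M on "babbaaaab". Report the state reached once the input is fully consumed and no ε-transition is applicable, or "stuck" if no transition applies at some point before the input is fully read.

(s0, babbaaaab, $)
  read b, top $: go to s0, push UX$ → (s0, abbaaaab, UX$)
  read a, top U: go to s0, push UU → (s0, bbaaaab, UUX$)
  read b, top U: go to s0, push ε → (s0, baaaab, UX$)
  read b, top U: go to s0, push ε → (s0, aaaab, X$)
  ε-move, top X: go to s2, push W → (s2, aaaab, W$)
  ε-move, top W: go to s2, push XW → (s2, aaaab, XW$)
  read a, top X: go to s1, push ε → (s1, aaab, W$)
  read a, top W: go to s2, push ε → (s2, aab, $)
  read a, top $: go to s1, push W$ → (s1, ab, W$)
  read a, top W: go to s2, push ε → (s2, b, $)
  read b, top $: go to s0, push WX$ → (s0, ε, WX$)
  ε-move, top W: go to s0, push U → (s0, ε, UX$)
All input consumed; M is in state s0.

s0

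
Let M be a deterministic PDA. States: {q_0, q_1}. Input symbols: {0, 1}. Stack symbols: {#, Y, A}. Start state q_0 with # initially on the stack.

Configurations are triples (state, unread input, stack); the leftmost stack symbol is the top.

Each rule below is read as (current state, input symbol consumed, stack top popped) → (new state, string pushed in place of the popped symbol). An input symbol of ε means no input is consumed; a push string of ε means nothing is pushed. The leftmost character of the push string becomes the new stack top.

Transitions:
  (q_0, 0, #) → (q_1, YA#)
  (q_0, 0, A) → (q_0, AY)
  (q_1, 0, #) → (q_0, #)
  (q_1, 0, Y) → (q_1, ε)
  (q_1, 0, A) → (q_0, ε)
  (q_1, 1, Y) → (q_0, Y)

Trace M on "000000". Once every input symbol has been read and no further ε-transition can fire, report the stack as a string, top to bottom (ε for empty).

(q_0, 000000, #) ⊢ (q_1, 00000, YA#) ⊢ (q_1, 0000, A#) ⊢ (q_0, 000, #) ⊢ (q_1, 00, YA#) ⊢ (q_1, 0, A#) ⊢ (q_0, ε, #)
All input consumed in state q_0 with stack #.

#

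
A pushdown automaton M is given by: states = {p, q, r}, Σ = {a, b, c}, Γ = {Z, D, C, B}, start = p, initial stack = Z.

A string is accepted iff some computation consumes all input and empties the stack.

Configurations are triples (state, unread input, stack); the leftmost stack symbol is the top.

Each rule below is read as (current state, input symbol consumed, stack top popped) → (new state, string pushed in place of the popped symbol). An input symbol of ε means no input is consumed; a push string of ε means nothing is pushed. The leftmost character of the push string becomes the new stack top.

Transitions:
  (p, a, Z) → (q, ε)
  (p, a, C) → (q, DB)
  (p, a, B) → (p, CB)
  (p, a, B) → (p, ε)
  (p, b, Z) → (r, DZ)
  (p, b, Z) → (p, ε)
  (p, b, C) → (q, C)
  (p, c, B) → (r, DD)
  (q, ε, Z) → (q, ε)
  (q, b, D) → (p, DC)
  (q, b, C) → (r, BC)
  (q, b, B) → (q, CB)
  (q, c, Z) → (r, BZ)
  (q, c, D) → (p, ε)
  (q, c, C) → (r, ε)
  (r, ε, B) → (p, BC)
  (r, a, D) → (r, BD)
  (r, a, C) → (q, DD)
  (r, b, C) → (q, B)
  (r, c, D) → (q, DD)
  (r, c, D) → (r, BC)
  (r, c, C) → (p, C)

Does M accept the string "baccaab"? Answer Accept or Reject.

Reject

No computation consumes all input and empties the stack.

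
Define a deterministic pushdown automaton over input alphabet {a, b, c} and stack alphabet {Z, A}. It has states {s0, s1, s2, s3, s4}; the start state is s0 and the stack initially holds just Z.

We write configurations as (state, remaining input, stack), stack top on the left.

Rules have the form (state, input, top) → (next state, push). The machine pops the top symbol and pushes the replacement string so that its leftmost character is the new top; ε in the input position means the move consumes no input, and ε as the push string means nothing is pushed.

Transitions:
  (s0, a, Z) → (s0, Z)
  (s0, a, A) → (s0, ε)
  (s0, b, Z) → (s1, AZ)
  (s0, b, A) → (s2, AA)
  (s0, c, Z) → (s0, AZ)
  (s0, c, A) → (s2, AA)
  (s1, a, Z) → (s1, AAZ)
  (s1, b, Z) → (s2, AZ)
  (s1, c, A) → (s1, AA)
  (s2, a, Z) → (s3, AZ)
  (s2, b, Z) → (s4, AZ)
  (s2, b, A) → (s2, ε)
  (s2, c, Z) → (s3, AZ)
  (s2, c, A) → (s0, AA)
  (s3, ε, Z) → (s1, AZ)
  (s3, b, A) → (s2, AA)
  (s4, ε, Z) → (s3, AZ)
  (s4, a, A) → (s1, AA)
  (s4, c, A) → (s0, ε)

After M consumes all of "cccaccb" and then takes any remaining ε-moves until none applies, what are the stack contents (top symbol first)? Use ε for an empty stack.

(s0, cccaccb, Z)
  read c, top Z: go to s0, push AZ → (s0, ccaccb, AZ)
  read c, top A: go to s2, push AA → (s2, caccb, AAZ)
  read c, top A: go to s0, push AA → (s0, accb, AAAZ)
  read a, top A: go to s0, push ε → (s0, ccb, AAZ)
  read c, top A: go to s2, push AA → (s2, cb, AAAZ)
  read c, top A: go to s0, push AA → (s0, b, AAAAZ)
  read b, top A: go to s2, push AA → (s2, ε, AAAAAZ)
All input consumed in state s2 with stack AAAAAZ.

AAAAAZ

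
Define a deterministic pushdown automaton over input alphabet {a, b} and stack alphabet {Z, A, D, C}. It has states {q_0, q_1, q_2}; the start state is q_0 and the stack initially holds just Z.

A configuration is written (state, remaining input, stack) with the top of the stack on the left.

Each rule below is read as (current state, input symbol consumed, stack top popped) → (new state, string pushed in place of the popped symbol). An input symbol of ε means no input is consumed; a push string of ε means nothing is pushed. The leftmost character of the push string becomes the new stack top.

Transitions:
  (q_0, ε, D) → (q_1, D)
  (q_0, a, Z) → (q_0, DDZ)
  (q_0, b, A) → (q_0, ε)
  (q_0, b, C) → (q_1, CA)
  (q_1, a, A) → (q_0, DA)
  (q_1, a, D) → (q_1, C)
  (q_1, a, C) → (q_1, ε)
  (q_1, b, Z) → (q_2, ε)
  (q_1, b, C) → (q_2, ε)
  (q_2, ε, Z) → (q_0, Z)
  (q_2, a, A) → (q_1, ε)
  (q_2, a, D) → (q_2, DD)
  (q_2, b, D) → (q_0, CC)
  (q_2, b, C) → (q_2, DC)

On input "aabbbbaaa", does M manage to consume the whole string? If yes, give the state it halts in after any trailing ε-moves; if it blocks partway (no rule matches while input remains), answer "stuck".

(q_0, aabbbbaaa, Z)
  read a, top Z: go to q_0, push DDZ → (q_0, abbbbaaa, DDZ)
  ε-move, top D: go to q_1, push D → (q_1, abbbbaaa, DDZ)
  read a, top D: go to q_1, push C → (q_1, bbbbaaa, CDZ)
  read b, top C: go to q_2, push ε → (q_2, bbbaaa, DZ)
  read b, top D: go to q_0, push CC → (q_0, bbaaa, CCZ)
  read b, top C: go to q_1, push CA → (q_1, baaa, CACZ)
  read b, top C: go to q_2, push ε → (q_2, aaa, ACZ)
  read a, top A: go to q_1, push ε → (q_1, aa, CZ)
  read a, top C: go to q_1, push ε → (q_1, a, Z)
No transition for (q_1, a, top Z); M blocks with input a remaining.

stuck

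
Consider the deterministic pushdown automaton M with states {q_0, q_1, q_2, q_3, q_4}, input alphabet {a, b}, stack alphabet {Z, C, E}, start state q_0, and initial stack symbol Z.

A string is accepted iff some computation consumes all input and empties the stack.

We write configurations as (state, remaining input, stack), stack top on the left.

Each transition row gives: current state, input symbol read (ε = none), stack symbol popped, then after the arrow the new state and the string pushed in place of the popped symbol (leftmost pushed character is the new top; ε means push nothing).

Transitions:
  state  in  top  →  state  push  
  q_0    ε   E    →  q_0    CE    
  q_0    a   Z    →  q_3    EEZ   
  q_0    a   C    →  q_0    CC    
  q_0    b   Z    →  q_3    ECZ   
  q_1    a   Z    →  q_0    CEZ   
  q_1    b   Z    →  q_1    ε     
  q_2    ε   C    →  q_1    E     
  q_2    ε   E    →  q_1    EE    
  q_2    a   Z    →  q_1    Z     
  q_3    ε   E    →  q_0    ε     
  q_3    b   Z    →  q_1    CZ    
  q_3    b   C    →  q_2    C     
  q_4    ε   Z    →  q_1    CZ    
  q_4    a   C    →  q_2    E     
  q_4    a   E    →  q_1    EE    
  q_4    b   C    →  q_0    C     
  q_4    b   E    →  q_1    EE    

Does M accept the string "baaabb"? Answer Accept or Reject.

Reject

(q_0, baaabb, Z) ⊢ (q_3, aaabb, ECZ) ⊢ (q_0, aaabb, CZ) ⊢ (q_0, aabb, CCZ) ⊢ (q_0, abb, CCCZ) ⊢ (q_0, bb, CCCCZ)
No transition applies at (q_0, bb, CCCCZ); input not fully consumed.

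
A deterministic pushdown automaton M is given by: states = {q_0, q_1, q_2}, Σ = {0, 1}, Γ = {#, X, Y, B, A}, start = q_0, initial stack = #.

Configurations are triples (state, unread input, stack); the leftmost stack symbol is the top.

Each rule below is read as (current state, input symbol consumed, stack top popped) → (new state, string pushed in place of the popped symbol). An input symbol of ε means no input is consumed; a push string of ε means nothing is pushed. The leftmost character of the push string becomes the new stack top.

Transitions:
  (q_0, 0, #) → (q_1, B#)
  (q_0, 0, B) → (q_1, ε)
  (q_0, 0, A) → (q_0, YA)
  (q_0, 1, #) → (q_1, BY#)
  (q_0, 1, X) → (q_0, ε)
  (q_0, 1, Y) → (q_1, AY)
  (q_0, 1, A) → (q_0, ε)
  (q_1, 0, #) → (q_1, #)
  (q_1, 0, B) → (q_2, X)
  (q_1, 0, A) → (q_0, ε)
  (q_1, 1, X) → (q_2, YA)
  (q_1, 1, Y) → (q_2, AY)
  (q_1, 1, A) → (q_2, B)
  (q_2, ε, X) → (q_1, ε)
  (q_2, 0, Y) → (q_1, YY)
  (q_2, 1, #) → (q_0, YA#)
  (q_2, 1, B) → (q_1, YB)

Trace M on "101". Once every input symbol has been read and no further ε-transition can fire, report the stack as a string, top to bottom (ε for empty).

(q_0, 101, #)
  read 1, top #: go to q_1, push BY# → (q_1, 01, BY#)
  read 0, top B: go to q_2, push X → (q_2, 1, XY#)
  ε-move, top X: go to q_1, push ε → (q_1, 1, Y#)
  read 1, top Y: go to q_2, push AY → (q_2, ε, AY#)
All input consumed in state q_2 with stack AY#.

AY#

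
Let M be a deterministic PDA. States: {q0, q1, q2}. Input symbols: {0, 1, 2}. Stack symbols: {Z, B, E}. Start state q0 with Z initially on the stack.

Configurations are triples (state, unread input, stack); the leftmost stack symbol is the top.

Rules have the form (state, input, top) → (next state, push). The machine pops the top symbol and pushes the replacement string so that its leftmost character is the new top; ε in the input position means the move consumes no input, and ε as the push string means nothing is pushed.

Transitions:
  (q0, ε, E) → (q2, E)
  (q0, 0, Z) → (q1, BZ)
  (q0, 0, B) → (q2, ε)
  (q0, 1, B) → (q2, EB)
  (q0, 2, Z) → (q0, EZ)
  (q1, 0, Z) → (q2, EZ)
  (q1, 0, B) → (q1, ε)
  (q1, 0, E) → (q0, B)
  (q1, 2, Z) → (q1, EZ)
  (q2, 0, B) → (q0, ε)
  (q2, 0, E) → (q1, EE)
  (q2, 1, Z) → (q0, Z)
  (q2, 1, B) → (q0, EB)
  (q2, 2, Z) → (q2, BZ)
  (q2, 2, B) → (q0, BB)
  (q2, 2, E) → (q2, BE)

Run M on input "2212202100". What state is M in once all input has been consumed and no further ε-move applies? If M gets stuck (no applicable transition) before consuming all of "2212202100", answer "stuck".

q0

(q0, 2212202100, Z) ⊢ (q0, 212202100, EZ) ⊢ (q2, 212202100, EZ) ⊢ (q2, 12202100, BEZ) ⊢ (q0, 2202100, EBEZ) ⊢ (q2, 2202100, EBEZ) ⊢ (q2, 202100, BEBEZ) ⊢ (q0, 02100, BBEBEZ) ⊢ (q2, 2100, BEBEZ) ⊢ (q0, 100, BBEBEZ) ⊢ (q2, 00, EBBEBEZ) ⊢ (q1, 0, EEBBEBEZ) ⊢ (q0, ε, BEBBEBEZ)
All input consumed; M is in state q0.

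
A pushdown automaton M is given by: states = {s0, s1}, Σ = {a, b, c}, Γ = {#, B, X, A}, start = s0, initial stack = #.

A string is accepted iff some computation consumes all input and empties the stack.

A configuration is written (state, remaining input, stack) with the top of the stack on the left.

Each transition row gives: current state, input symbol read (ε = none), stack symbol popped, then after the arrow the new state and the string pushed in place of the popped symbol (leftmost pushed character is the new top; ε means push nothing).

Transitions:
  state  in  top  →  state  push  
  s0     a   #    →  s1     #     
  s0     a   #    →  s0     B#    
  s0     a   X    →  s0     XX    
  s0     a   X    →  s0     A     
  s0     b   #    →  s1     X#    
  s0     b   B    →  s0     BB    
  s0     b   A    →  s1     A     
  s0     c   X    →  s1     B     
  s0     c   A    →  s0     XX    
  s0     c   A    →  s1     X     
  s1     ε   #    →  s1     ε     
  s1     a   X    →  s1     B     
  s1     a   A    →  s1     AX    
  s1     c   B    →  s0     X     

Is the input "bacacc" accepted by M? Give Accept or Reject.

Reject

No computation consumes all input and empties the stack.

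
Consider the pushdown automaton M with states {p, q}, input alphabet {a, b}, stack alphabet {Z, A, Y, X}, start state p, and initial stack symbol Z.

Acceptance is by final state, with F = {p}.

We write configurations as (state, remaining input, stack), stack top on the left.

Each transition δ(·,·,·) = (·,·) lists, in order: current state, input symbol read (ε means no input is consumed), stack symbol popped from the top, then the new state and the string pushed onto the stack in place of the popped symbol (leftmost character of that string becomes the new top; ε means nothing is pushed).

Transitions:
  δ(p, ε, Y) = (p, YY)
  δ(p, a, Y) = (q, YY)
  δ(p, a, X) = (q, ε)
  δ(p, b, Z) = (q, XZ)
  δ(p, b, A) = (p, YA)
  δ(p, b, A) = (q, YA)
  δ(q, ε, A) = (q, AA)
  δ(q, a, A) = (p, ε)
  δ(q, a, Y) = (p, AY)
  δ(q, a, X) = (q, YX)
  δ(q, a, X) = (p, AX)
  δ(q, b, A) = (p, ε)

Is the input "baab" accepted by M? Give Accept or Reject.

One accepting computation: (p, baab, Z) ⊢ (q, aab, XZ) ⊢ (q, ab, YXZ) ⊢ (p, b, AYXZ) ⊢ (p, ε, YAYXZ)
All input consumed and state p ∈ F.

Accept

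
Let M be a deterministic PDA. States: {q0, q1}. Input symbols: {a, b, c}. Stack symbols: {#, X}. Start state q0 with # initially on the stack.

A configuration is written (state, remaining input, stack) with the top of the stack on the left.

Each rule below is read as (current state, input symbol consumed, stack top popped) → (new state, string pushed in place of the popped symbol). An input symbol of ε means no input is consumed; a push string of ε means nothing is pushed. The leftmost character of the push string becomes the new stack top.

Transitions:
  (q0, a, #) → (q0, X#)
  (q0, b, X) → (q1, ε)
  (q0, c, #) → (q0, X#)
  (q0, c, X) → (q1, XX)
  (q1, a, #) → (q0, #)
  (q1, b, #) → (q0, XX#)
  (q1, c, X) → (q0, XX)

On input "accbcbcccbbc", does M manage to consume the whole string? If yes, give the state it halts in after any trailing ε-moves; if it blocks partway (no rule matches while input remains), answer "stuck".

(q0, accbcbcccbbc, #) ⊢ (q0, ccbcbcccbbc, X#) ⊢ (q1, cbcbcccbbc, XX#) ⊢ (q0, bcbcccbbc, XXX#) ⊢ (q1, cbcccbbc, XX#) ⊢ (q0, bcccbbc, XXX#) ⊢ (q1, cccbbc, XX#) ⊢ (q0, ccbbc, XXX#) ⊢ (q1, cbbc, XXXX#) ⊢ (q0, bbc, XXXXX#) ⊢ (q1, bc, XXXX#)
No transition for (q1, b, top X); M blocks with input bc remaining.

stuck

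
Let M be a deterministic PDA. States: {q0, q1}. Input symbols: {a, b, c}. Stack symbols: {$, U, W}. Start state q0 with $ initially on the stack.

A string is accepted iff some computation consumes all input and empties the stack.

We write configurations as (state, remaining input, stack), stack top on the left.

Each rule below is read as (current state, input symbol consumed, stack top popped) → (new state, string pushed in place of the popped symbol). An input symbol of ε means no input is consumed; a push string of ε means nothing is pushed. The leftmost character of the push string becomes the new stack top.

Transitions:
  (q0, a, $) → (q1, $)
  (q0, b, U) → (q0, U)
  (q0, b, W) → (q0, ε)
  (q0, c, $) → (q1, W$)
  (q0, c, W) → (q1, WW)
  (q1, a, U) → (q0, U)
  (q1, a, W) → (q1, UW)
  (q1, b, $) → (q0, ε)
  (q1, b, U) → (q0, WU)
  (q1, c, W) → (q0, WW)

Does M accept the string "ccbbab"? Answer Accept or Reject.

Accept

(q0, ccbbab, $)
  read c, top $: go to q1, push W$ → (q1, cbbab, W$)
  read c, top W: go to q0, push WW → (q0, bbab, WW$)
  read b, top W: go to q0, push ε → (q0, bab, W$)
  read b, top W: go to q0, push ε → (q0, ab, $)
  read a, top $: go to q1, push $ → (q1, b, $)
  read b, top $: go to q0, push ε → (q0, ε, ε)
All input consumed and the stack is empty.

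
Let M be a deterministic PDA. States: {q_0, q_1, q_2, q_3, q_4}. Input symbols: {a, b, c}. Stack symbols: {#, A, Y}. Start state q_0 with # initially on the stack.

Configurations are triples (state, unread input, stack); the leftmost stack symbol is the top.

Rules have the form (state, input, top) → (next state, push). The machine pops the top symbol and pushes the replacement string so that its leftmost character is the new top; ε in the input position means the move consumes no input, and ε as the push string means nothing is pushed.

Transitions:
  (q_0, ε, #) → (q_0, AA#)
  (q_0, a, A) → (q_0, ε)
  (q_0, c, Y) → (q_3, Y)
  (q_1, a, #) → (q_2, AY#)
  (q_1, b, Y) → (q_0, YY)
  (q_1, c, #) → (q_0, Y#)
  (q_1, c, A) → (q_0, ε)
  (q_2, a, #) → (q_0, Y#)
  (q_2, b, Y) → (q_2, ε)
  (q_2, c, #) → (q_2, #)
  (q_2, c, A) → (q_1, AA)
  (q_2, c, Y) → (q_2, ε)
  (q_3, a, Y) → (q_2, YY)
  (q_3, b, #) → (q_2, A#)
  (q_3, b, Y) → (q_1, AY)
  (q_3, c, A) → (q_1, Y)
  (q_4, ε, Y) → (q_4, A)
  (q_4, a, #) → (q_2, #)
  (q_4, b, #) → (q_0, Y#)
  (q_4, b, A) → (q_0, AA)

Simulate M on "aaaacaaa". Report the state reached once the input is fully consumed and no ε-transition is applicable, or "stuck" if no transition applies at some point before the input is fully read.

stuck

(q_0, aaaacaaa, #)
  ε-move, top #: go to q_0, push AA# → (q_0, aaaacaaa, AA#)
  read a, top A: go to q_0, push ε → (q_0, aaacaaa, A#)
  read a, top A: go to q_0, push ε → (q_0, aacaaa, #)
  ε-move, top #: go to q_0, push AA# → (q_0, aacaaa, AA#)
  read a, top A: go to q_0, push ε → (q_0, acaaa, A#)
  read a, top A: go to q_0, push ε → (q_0, caaa, #)
  ε-move, top #: go to q_0, push AA# → (q_0, caaa, AA#)
No transition for (q_0, c, top A); M blocks with input caaa remaining.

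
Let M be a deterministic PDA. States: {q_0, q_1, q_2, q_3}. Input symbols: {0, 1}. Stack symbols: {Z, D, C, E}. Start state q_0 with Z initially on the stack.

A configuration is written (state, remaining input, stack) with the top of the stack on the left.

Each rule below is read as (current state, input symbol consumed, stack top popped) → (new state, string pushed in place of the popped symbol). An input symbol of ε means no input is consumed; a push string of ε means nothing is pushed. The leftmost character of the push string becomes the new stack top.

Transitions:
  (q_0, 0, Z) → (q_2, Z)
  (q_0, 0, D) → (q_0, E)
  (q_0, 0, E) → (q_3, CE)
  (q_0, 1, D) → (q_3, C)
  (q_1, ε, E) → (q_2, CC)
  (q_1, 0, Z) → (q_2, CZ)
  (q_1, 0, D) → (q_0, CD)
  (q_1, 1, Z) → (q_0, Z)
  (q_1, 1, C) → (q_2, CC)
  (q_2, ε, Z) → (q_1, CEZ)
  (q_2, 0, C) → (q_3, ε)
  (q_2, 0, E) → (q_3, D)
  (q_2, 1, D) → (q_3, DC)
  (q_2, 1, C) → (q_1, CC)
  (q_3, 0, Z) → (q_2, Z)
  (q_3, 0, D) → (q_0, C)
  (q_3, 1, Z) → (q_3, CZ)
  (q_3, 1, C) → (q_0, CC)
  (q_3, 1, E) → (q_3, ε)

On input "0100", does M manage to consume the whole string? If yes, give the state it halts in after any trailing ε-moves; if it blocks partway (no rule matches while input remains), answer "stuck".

(q_0, 0100, Z)
  read 0, top Z: go to q_2, push Z → (q_2, 100, Z)
  ε-move, top Z: go to q_1, push CEZ → (q_1, 100, CEZ)
  read 1, top C: go to q_2, push CC → (q_2, 00, CCEZ)
  read 0, top C: go to q_3, push ε → (q_3, 0, CEZ)
No transition for (q_3, 0, top C); M blocks with input 0 remaining.

stuck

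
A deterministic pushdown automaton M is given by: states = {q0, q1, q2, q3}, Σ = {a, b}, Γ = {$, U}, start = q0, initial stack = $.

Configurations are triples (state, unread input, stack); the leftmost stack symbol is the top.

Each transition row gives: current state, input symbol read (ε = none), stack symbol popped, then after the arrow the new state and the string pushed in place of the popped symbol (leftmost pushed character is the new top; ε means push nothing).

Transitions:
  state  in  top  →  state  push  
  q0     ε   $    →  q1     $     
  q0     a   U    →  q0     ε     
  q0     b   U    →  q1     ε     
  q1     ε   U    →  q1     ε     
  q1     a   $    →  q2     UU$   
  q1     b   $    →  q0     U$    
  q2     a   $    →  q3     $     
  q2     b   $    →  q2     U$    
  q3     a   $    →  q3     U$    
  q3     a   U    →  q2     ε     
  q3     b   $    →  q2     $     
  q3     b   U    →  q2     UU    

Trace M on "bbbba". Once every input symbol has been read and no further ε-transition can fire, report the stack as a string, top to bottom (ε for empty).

(q0, bbbba, $)
  ε-move, top $: go to q1, push $ → (q1, bbbba, $)
  read b, top $: go to q0, push U$ → (q0, bbba, U$)
  read b, top U: go to q1, push ε → (q1, bba, $)
  read b, top $: go to q0, push U$ → (q0, ba, U$)
  read b, top U: go to q1, push ε → (q1, a, $)
  read a, top $: go to q2, push UU$ → (q2, ε, UU$)
All input consumed in state q2 with stack UU$.

UU$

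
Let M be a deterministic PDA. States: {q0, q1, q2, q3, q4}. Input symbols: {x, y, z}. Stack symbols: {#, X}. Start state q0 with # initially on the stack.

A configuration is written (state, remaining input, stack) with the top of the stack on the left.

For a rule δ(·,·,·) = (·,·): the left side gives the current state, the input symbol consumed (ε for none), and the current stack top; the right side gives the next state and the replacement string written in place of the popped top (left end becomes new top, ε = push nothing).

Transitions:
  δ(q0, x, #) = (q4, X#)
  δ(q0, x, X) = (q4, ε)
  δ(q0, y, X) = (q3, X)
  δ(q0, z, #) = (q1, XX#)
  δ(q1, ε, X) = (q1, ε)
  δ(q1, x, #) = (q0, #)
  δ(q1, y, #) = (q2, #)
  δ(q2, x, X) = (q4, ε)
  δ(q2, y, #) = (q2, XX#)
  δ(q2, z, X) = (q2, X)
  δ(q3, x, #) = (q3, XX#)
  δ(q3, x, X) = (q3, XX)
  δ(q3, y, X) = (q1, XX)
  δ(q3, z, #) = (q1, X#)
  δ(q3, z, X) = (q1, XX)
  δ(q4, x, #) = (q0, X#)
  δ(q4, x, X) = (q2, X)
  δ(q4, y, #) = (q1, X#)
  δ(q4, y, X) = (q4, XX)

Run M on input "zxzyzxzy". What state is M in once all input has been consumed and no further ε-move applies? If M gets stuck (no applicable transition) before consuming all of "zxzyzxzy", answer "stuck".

stuck

(q0, zxzyzxzy, #) ⊢ (q1, xzyzxzy, XX#) ⊢ (q1, xzyzxzy, X#) ⊢ (q1, xzyzxzy, #) ⊢ (q0, zyzxzy, #) ⊢ (q1, yzxzy, XX#) ⊢ (q1, yzxzy, X#) ⊢ (q1, yzxzy, #) ⊢ (q2, zxzy, #)
No transition for (q2, z, top #); M blocks with input zxzy remaining.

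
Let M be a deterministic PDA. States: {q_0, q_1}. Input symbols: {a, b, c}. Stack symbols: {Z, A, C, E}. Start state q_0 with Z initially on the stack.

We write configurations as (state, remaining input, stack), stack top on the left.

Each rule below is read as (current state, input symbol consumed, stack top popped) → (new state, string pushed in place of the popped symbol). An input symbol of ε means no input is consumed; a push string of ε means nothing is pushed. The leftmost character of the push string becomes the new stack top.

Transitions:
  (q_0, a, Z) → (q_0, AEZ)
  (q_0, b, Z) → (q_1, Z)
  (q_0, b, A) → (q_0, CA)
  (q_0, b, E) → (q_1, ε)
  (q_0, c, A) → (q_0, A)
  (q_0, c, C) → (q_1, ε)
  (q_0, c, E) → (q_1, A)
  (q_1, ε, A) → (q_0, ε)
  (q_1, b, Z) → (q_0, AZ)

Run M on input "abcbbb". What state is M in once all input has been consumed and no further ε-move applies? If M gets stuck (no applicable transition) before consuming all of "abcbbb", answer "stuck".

q_0

(q_0, abcbbb, Z) ⊢ (q_0, bcbbb, AEZ) ⊢ (q_0, cbbb, CAEZ) ⊢ (q_1, bbb, AEZ) ⊢ (q_0, bbb, EZ) ⊢ (q_1, bb, Z) ⊢ (q_0, b, AZ) ⊢ (q_0, ε, CAZ)
All input consumed; M is in state q_0.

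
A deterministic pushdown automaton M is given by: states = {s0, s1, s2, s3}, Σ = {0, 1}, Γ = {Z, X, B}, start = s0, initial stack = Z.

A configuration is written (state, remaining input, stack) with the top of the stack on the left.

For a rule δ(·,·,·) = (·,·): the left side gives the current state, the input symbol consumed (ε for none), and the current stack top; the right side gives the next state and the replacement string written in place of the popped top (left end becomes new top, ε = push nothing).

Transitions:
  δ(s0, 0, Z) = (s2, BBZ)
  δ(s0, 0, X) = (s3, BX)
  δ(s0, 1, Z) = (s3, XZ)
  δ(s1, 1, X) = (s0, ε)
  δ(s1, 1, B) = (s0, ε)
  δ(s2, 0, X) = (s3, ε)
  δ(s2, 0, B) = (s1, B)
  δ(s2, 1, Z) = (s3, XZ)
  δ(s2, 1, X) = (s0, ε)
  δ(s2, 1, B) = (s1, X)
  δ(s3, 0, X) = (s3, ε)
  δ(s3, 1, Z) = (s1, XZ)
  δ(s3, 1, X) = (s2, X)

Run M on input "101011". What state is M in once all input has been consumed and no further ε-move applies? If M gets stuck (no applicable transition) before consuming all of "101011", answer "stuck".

(s0, 101011, Z) ⊢ (s3, 01011, XZ) ⊢ (s3, 1011, Z) ⊢ (s1, 011, XZ)
No transition for (s1, 0, top X); M blocks with input 011 remaining.

stuck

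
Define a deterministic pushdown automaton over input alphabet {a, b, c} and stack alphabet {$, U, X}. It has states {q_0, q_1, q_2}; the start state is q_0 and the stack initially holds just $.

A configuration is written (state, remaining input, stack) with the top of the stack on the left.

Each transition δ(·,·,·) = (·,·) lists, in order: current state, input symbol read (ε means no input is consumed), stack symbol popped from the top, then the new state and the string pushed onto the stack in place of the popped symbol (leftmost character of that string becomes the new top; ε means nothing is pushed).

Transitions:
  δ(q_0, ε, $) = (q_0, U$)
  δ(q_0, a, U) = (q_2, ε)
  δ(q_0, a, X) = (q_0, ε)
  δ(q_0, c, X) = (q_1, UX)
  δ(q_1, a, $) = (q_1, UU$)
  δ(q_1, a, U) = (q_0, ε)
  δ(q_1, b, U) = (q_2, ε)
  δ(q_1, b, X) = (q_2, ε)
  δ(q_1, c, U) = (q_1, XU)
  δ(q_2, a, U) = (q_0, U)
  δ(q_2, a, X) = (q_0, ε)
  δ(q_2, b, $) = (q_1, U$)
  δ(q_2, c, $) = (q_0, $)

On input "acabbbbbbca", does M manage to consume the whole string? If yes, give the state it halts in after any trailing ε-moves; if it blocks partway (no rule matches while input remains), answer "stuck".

(q_0, acabbbbbbca, $) ⊢ (q_0, acabbbbbbca, U$) ⊢ (q_2, cabbbbbbca, $) ⊢ (q_0, abbbbbbca, $) ⊢ (q_0, abbbbbbca, U$) ⊢ (q_2, bbbbbbca, $) ⊢ (q_1, bbbbbca, U$) ⊢ (q_2, bbbbca, $) ⊢ (q_1, bbbca, U$) ⊢ (q_2, bbca, $) ⊢ (q_1, bca, U$) ⊢ (q_2, ca, $) ⊢ (q_0, a, $) ⊢ (q_0, a, U$) ⊢ (q_2, ε, $)
All input consumed; M is in state q_2.

q_2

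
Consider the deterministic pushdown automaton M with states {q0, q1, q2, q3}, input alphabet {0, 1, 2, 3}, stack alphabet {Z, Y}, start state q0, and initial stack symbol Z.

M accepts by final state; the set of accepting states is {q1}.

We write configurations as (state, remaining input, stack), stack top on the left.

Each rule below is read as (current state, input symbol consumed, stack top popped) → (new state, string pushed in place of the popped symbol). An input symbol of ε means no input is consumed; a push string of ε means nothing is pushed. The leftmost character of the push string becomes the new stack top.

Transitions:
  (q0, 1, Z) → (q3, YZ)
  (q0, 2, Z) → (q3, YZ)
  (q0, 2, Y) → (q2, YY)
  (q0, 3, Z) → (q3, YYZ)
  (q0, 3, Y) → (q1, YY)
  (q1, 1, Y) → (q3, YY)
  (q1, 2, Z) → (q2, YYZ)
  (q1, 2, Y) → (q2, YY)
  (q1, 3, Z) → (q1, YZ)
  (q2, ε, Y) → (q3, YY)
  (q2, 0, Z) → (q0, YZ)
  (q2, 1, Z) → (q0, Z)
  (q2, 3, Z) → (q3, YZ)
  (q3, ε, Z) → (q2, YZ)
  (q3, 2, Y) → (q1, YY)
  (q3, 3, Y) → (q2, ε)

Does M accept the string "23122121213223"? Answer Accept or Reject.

Reject

(q0, 23122121213223, Z)
  read 2, top Z: go to q3, push YZ → (q3, 3122121213223, YZ)
  read 3, top Y: go to q2, push ε → (q2, 122121213223, Z)
  read 1, top Z: go to q0, push Z → (q0, 22121213223, Z)
  read 2, top Z: go to q3, push YZ → (q3, 2121213223, YZ)
  read 2, top Y: go to q1, push YY → (q1, 121213223, YYZ)
  read 1, top Y: go to q3, push YY → (q3, 21213223, YYYZ)
  read 2, top Y: go to q1, push YY → (q1, 1213223, YYYYZ)
  read 1, top Y: go to q3, push YY → (q3, 213223, YYYYYZ)
  read 2, top Y: go to q1, push YY → (q1, 13223, YYYYYYZ)
  read 1, top Y: go to q3, push YY → (q3, 3223, YYYYYYYZ)
  read 3, top Y: go to q2, push ε → (q2, 223, YYYYYYZ)
  ε-move, top Y: go to q3, push YY → (q3, 223, YYYYYYYZ)
  read 2, top Y: go to q1, push YY → (q1, 23, YYYYYYYYZ)
  read 2, top Y: go to q2, push YY → (q2, 3, YYYYYYYYYZ)
  ε-move, top Y: go to q3, push YY → (q3, 3, YYYYYYYYYYZ)
  read 3, top Y: go to q2, push ε → (q2, ε, YYYYYYYYYZ)
  ε-move, top Y: go to q3, push YY → (q3, ε, YYYYYYYYYYZ)
All input consumed; state q3 ∉ F and no further ε-move applies.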